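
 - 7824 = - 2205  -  5619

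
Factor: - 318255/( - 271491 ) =5^1*7^2 * 11^( - 1)*19^(-1 ) = 245/209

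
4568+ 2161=6729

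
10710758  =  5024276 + 5686482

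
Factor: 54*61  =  3294 = 2^1*3^3 * 61^1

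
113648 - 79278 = 34370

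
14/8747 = 14/8747 =0.00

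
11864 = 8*1483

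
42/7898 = 21/3949 = 0.01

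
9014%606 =530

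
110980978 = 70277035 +40703943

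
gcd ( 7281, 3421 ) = 1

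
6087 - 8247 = -2160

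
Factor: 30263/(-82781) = -53^1*571^1 *82781^( - 1)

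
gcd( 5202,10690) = 2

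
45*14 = 630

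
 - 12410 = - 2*6205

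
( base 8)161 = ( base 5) 423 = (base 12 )95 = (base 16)71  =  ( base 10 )113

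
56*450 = 25200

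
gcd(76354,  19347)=1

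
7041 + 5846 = 12887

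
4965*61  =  302865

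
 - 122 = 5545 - 5667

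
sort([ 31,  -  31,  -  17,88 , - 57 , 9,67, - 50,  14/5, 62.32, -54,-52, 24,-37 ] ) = [- 57, - 54, - 52, - 50, - 37, - 31 , - 17, 14/5, 9,  24,31 , 62.32, 67,  88 ] 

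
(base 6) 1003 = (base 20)aj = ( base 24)93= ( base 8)333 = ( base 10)219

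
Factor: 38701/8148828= 2^( - 2)*3^(- 1 )*13^2*127^ ( - 1 )*229^1*5347^ ( - 1 ) 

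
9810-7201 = 2609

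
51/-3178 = - 1+3127/3178 = - 0.02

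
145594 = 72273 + 73321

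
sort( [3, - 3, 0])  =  [- 3,0,3] 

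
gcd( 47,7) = 1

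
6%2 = 0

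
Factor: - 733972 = -2^2*281^1*653^1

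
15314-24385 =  - 9071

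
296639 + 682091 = 978730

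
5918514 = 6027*982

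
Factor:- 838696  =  -2^3* 41^1*2557^1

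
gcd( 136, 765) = 17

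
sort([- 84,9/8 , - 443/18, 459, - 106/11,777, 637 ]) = [ - 84, - 443/18 , - 106/11,9/8,  459, 637, 777]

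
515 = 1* 515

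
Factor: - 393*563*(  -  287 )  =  63501333 = 3^1*7^1*41^1*131^1*563^1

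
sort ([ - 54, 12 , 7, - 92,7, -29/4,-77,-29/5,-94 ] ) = [-94,-92, - 77, - 54, - 29/4, - 29/5, 7 , 7, 12 ] 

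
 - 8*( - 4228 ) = 33824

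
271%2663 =271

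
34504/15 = 2300 + 4/15=   2300.27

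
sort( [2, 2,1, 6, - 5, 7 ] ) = [ - 5, 1,2,2, 6 , 7]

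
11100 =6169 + 4931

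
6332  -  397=5935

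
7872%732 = 552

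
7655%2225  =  980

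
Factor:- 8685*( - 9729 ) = 3^4*5^1*23^1*47^1*193^1  =  84496365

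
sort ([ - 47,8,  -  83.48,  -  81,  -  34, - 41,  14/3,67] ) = [  -  83.48 , - 81,-47 ,  -  41, -34,14/3,8, 67]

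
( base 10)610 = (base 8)1142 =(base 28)LM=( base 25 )OA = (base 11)505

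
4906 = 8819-3913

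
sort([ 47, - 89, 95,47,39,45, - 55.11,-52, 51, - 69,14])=[ - 89,-69, - 55.11, - 52,14, 39,45, 47, 47, 51, 95]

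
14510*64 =928640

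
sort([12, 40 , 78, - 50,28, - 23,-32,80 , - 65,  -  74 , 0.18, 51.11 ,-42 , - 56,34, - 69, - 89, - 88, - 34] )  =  [-89, - 88,  -  74, - 69,-65, -56, - 50,- 42,  -  34, - 32, -23,0.18, 12, 28,  34,40, 51.11,78, 80]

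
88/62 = 1 + 13/31 = 1.42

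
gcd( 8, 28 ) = 4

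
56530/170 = 5653/17 =332.53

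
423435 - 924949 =-501514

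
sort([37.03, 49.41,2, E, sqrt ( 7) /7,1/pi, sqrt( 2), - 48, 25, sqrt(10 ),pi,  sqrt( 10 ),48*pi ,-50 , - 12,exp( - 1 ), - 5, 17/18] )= [ - 50, - 48,-12, - 5, 1/pi, exp( - 1),sqrt( 7 ) /7,17/18, sqrt(2) , 2 , E, pi, sqrt( 10 ), sqrt(10 ),25, 37.03, 49.41, 48*pi ]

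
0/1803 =0 = 0.00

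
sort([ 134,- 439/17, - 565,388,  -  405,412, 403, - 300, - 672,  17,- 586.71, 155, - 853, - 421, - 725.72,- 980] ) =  [ - 980, - 853,- 725.72, - 672, - 586.71, - 565,-421, - 405, - 300, - 439/17, 17,134  ,  155, 388,403,412]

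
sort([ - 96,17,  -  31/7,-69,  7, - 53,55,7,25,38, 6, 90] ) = [ - 96, - 69, - 53,-31/7,6,7,7, 17,  25, 38, 55, 90 ]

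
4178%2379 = 1799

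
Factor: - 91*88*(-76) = 2^5*7^1*11^1*13^1*19^1 = 608608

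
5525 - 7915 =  - 2390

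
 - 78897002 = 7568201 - 86465203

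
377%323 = 54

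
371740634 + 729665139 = 1101405773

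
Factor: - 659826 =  - 2^1*3^4*4073^1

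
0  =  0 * 240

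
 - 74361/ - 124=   599 + 85/124 =599.69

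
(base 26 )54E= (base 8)6652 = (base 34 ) 30U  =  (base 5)102443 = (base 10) 3498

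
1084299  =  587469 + 496830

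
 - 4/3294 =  - 1  +  1645/1647=- 0.00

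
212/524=53/131 =0.40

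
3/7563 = 1/2521 = 0.00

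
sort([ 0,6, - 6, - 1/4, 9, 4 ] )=[ - 6, - 1/4,0, 4,6,9]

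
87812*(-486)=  - 42676632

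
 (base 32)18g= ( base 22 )2ek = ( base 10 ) 1296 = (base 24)260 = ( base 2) 10100010000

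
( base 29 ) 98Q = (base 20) jb7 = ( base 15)24bc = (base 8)17223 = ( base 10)7827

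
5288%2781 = 2507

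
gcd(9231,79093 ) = 1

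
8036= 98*82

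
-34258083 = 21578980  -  55837063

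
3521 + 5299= 8820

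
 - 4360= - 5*872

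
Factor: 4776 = 2^3*3^1*199^1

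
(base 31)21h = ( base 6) 13042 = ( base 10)1970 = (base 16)7B2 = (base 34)1nw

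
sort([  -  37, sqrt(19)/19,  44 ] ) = [ - 37,  sqrt(19)/19,44 ] 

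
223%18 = 7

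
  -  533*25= - 13325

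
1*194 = 194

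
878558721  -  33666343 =844892378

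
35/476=5/68 = 0.07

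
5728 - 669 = 5059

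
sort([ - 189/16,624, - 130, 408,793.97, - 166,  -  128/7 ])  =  [ - 166,-130, - 128/7,-189/16,408,624, 793.97] 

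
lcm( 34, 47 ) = 1598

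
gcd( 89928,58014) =18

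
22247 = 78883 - 56636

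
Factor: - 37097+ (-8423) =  - 2^4*5^1*569^1 = - 45520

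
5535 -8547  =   - 3012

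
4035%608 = 387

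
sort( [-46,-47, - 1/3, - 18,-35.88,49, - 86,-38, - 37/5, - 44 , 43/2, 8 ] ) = [ - 86, - 47, - 46,-44, - 38, - 35.88,-18, - 37/5, - 1/3 , 8,43/2,49 ] 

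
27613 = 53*521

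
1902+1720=3622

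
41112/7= 5873 + 1/7 =5873.14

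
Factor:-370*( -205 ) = 75850= 2^1*5^2*37^1 * 41^1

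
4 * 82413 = 329652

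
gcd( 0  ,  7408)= 7408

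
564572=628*899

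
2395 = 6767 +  - 4372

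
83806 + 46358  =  130164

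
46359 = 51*909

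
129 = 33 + 96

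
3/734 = 3/734 = 0.00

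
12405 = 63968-51563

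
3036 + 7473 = 10509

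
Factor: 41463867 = 3^1*17^1 *813017^1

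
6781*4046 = 27435926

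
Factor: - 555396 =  - 2^2*3^1*31^1*1493^1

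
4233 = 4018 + 215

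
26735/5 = 5347 = 5347.00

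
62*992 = 61504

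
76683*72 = 5521176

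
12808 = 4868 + 7940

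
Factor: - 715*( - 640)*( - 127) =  -58115200  =  - 2^7*5^2*11^1*13^1*127^1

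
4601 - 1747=2854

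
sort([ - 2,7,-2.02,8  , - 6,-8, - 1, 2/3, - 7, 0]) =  [-8, - 7, - 6, - 2.02, - 2, - 1, 0,2/3, 7, 8 ] 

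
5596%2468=660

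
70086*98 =6868428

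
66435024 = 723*91888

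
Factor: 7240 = 2^3 * 5^1 * 181^1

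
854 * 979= 836066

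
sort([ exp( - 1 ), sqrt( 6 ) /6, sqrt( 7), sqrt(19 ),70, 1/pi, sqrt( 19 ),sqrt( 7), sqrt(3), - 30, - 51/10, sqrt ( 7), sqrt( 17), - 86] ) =[ - 86, - 30, - 51/10, 1/pi,  exp( - 1),sqrt( 6)/6,sqrt( 3 ) , sqrt(7), sqrt( 7),  sqrt( 7), sqrt(17),sqrt (19), sqrt( 19),70 ] 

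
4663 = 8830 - 4167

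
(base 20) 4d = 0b1011101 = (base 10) 93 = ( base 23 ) 41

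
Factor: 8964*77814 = 697524696= 2^3*3^6*11^1  *83^1*131^1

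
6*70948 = 425688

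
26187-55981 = -29794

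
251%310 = 251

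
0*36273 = 0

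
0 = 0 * 120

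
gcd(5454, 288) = 18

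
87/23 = 87/23 = 3.78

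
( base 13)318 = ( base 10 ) 528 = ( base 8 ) 1020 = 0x210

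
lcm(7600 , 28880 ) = 144400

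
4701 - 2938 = 1763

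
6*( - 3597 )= - 21582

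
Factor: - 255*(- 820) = 2^2*3^1*5^2*17^1*41^1 = 209100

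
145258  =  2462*59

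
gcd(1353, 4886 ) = 1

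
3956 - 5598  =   - 1642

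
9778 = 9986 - 208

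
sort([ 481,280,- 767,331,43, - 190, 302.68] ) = [-767, -190, 43,  280, 302.68, 331,481]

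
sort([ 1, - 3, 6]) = [-3,1, 6 ] 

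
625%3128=625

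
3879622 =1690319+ 2189303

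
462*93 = 42966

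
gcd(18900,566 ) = 2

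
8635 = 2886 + 5749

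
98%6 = 2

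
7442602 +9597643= 17040245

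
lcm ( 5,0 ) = 0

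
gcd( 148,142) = 2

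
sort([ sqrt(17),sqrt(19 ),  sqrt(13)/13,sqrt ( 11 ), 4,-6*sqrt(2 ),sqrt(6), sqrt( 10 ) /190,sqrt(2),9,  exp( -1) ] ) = [-6*sqrt(2),sqrt( 10)/190 , sqrt(13 )/13,exp( -1), sqrt(2 ), sqrt( 6),sqrt(11),4, sqrt( 17 ), sqrt(19),9]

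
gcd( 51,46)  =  1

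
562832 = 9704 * 58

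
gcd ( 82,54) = 2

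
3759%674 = 389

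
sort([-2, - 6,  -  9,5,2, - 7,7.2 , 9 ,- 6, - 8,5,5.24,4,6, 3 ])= [ - 9,  -  8, - 7, - 6,  -  6, - 2, 2,3,4,5,5,5.24,6,7.2, 9]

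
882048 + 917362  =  1799410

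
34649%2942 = 2287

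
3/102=1/34   =  0.03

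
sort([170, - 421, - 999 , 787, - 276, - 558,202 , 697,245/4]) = [-999,-558, - 421,-276, 245/4,170, 202,697,787]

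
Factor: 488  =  2^3* 61^1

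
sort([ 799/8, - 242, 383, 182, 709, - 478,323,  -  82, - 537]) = [ - 537,  -  478, - 242, - 82,  799/8, 182, 323 , 383, 709 ] 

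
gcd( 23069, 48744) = 1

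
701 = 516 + 185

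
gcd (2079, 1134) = 189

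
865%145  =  140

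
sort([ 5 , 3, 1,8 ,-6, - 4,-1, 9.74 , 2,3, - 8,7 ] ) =[-8, - 6,-4, - 1, 1, 2, 3 , 3 , 5, 7, 8 , 9.74] 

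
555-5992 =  - 5437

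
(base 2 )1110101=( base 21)5C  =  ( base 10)117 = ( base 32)3L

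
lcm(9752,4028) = 185288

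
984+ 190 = 1174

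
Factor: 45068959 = 13^1*73^1 *47491^1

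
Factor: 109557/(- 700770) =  - 2^( -1 )*3^1*5^( - 1)*37^1*71^( -1) = - 111/710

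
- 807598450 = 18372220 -825970670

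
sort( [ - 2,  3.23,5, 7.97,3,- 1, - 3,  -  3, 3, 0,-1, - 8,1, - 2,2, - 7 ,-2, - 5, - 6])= [-8,-7, - 6, - 5,-3, - 3 ,- 2, - 2,-2, - 1, - 1,0,  1, 2,3,3,3.23,5,7.97] 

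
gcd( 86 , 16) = 2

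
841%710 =131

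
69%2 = 1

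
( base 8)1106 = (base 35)GM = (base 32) i6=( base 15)28c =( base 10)582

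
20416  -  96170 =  - 75754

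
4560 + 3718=8278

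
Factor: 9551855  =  5^1 * 67^1*28513^1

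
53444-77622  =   - 24178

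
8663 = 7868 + 795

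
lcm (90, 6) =90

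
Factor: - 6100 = - 2^2 *5^2*61^1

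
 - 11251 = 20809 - 32060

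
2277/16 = 2277/16 = 142.31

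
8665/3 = 8665/3 = 2888.33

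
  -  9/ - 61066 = 9/61066 = 0.00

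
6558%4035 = 2523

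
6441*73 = 470193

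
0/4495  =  0 = 0.00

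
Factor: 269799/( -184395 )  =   - 139/95 = - 5^( - 1 ) * 19^(- 1)*139^1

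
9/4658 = 9/4658 =0.00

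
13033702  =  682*19111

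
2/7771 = 2/7771 =0.00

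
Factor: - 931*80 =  - 2^4*5^1* 7^2*19^1 = -  74480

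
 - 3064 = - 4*766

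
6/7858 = 3/3929 = 0.00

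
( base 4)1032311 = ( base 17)107d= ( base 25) 81K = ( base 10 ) 5045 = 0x13B5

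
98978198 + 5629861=104608059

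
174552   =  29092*6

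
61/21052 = 61/21052 = 0.00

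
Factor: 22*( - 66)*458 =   -  2^3*3^1*11^2*229^1 = - 665016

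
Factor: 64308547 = 73^1*880939^1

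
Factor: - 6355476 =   -  2^2*3^3*83^1*709^1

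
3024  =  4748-1724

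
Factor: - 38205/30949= - 3^3*5^1*283^1*30949^(-1 ) 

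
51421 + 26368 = 77789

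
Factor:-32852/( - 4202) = 86/11 = 2^1 * 11^( - 1)*43^1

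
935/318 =935/318=   2.94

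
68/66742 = 2/1963 = 0.00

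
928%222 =40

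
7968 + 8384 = 16352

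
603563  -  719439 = -115876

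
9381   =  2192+7189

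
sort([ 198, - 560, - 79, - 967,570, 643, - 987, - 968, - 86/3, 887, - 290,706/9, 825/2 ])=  [ - 987,  -  968, - 967,-560,-290, - 79,-86/3, 706/9, 198, 825/2,570, 643, 887 ]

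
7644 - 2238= 5406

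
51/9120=17/3040 = 0.01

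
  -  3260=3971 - 7231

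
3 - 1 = 2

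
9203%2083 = 871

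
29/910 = 29/910 = 0.03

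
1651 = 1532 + 119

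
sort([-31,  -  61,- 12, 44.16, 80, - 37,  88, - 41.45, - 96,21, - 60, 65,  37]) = [ - 96, - 61,-60, - 41.45,-37, - 31, - 12, 21, 37,44.16,65,80,  88 ]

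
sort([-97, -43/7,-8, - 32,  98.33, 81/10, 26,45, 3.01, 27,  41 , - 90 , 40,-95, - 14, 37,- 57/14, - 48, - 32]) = [ - 97, - 95 , - 90 , - 48, - 32,- 32, - 14, - 8 ,- 43/7, - 57/14, 3.01,81/10,26,27, 37  ,  40, 41,45, 98.33]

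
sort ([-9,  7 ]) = [ - 9,7]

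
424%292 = 132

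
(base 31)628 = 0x16cc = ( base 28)7CC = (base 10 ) 5836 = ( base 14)21AC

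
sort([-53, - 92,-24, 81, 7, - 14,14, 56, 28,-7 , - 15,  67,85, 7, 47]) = [ - 92, - 53, - 24, - 15,-14,  -  7, 7,7, 14, 28,47 , 56, 67,81, 85 ] 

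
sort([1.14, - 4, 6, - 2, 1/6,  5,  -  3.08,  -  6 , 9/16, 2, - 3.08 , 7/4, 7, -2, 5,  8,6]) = [ - 6,  -  4, - 3.08,  -  3.08,-2,-2, 1/6 , 9/16 , 1.14,7/4 , 2,5, 5, 6, 6,7, 8 ]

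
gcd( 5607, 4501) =7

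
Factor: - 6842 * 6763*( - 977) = 45208179742 = 2^1*11^1*311^1*977^1*6763^1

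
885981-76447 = 809534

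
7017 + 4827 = 11844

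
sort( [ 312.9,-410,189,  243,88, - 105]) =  [ - 410,  -  105, 88, 189,  243,312.9]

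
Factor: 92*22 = 2024 = 2^3*11^1*23^1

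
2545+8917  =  11462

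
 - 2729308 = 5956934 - 8686242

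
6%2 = 0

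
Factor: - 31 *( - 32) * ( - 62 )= - 61504 = - 2^6*31^2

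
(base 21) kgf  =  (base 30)a5l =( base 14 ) 34B1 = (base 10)9171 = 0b10001111010011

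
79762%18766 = 4698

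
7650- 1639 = 6011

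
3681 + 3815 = 7496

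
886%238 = 172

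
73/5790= 73/5790= 0.01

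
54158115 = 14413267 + 39744848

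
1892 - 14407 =- 12515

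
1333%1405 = 1333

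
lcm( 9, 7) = 63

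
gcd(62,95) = 1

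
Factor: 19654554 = 2^1 *3^1*47^1*69697^1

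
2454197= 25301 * 97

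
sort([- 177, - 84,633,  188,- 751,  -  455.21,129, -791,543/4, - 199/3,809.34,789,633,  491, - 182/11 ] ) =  [- 791, - 751, - 455.21, - 177 , - 84, - 199/3, - 182/11, 129 , 543/4, 188, 491,633,633,789,809.34]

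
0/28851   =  0 = 0.00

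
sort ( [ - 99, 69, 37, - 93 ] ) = [ - 99,  -  93, 37, 69 ] 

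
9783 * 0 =0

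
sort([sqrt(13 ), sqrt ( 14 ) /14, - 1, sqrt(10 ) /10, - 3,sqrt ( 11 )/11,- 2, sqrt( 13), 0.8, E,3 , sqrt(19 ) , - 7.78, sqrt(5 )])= [ - 7.78, - 3,- 2, - 1,sqrt ( 14) /14, sqrt( 11 ) /11, sqrt( 10 )/10,0.8, sqrt (5 ), E, 3, sqrt( 13 ), sqrt(13 ), sqrt( 19)]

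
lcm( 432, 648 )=1296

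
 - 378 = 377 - 755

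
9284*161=1494724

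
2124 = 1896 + 228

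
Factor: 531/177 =3^1 =3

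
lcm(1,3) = 3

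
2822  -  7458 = -4636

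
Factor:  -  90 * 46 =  - 2^2*3^2*5^1*23^1=- 4140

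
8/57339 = 8/57339 = 0.00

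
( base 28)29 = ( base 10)65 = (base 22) 2l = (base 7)122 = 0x41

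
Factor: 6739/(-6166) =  - 2^( - 1)*23^1* 293^1*3083^( - 1 ) 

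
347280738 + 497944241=845224979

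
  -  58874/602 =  - 98+61/301 = - 97.80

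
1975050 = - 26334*(  -  75) 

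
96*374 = 35904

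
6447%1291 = 1283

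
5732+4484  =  10216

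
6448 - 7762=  - 1314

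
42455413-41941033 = 514380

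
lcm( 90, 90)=90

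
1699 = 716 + 983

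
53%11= 9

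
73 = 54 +19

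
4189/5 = 4189/5 =837.80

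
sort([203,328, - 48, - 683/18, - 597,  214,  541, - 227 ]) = [ -597,-227, - 48, - 683/18,203,214, 328,541]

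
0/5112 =0 =0.00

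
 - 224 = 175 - 399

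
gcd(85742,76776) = 2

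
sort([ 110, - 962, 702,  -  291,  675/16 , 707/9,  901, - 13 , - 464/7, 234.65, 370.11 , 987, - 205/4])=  [  -  962,-291, - 464/7, -205/4, - 13,  675/16, 707/9, 110, 234.65,370.11, 702, 901, 987]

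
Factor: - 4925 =- 5^2*197^1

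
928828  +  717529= 1646357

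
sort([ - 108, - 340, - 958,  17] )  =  [ - 958, - 340, - 108,17 ] 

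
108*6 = 648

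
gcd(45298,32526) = 2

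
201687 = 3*67229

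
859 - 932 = -73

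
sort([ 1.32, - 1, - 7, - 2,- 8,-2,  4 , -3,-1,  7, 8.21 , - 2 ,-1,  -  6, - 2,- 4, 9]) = [ - 8,-7, - 6,- 4,  -  3, - 2,-2 ,  -  2, - 2 , - 1, - 1,  -  1, 1.32, 4,7, 8.21, 9]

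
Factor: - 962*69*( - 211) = 2^1*3^1 * 13^1 * 23^1*37^1*211^1 = 14005758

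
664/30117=664/30117 = 0.02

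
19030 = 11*1730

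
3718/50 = 1859/25 =74.36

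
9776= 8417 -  - 1359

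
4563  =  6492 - 1929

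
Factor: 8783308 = 2^2 * 2195827^1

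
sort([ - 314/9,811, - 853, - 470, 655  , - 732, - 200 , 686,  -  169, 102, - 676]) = [ - 853, - 732,-676,  -  470,- 200,  -  169, - 314/9, 102,655, 686,811]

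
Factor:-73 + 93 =2^2*5^1 = 20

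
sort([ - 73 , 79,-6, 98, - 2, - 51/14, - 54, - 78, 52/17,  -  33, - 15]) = [ - 78, - 73,-54, - 33, - 15,-6, - 51/14, - 2,  52/17, 79,98]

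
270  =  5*54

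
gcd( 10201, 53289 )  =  1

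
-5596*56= - 313376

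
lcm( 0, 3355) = 0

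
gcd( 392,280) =56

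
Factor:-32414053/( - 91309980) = 2^( - 2)*3^( - 1 )*5^( - 1 )*7^1* 17^1* 29^( -1)*97^( - 1)* 421^1*541^(- 1)*647^1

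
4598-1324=3274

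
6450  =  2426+4024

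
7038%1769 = 1731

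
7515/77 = 97 + 46/77  =  97.60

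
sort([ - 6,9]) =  [ - 6, 9] 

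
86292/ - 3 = - 28764 + 0/1 = - 28764.00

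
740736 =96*7716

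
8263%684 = 55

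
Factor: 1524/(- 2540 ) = -3/5 = - 3^1*5^( - 1) 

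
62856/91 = 62856/91 = 690.73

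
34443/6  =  11481/2  =  5740.50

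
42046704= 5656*7434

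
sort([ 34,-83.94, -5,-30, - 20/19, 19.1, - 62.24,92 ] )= [ - 83.94, -62.24, - 30, - 5,  -  20/19, 19.1,34,92] 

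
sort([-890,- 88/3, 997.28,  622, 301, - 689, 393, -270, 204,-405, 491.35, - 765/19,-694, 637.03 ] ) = [-890 , -694,-689, -405, - 270,-765/19, -88/3,  204,  301,393 , 491.35, 622,637.03, 997.28 ]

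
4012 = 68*59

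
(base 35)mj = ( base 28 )105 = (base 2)1100010101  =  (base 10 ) 789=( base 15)379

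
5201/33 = 157 + 20/33 = 157.61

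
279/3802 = 279/3802 = 0.07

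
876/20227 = 876/20227 = 0.04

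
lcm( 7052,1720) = 70520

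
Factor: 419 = 419^1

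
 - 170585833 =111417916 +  - 282003749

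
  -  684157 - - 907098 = 222941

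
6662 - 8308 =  - 1646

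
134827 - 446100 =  -311273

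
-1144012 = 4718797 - 5862809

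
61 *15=915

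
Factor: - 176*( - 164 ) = 2^6*11^1*41^1 = 28864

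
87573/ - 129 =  -679 + 6/43=- 678.86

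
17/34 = 1/2= 0.50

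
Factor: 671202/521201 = 2^1*3^2* 7^2*761^1 *521201^( - 1) 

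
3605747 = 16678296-13072549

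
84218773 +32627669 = 116846442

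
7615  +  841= 8456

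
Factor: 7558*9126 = 2^2*3^3*13^2*3779^1 = 68974308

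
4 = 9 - 5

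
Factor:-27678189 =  - 3^1*7^2*11^1* 17117^1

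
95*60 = 5700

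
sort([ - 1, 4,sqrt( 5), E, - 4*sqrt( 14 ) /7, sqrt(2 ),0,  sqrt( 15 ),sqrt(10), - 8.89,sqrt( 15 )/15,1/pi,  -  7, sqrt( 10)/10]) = [ - 8.89, - 7, - 4 * sqrt(14 ) /7, - 1, 0,  sqrt(15)/15, sqrt( 10 )/10,1/pi,  sqrt( 2 ), sqrt ( 5 ),E,sqrt(10),  sqrt( 15 ),4]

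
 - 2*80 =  - 160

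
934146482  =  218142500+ 716003982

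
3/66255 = 1/22085 = 0.00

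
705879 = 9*78431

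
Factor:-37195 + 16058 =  - 23^1*919^1=-  21137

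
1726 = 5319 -3593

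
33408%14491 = 4426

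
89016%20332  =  7688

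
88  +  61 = 149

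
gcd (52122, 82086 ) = 6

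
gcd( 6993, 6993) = 6993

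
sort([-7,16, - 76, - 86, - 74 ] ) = [ - 86,- 76 , - 74, - 7,16 ] 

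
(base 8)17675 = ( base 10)8125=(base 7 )32455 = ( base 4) 1332331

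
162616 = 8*20327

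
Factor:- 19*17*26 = -8398=   - 2^1 * 13^1*17^1*19^1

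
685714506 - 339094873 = 346619633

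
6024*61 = 367464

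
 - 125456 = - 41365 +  - 84091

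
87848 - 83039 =4809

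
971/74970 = 971/74970 =0.01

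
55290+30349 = 85639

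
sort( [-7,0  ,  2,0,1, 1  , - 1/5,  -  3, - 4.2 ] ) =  [ - 7, - 4.2, - 3 ,- 1/5, 0, 0,1, 1, 2]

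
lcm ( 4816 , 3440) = 24080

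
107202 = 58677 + 48525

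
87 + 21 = 108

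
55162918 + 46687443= 101850361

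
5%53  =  5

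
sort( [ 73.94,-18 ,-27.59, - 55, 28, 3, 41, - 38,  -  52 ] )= [-55,-52, - 38, - 27.59, - 18, 3 , 28,41,73.94] 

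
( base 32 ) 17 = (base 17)25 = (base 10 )39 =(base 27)1C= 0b100111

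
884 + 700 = 1584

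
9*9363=84267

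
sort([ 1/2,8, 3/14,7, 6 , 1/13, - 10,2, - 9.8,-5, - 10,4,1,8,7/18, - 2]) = [-10 , - 10, - 9.8,-5 ,  -  2,1/13,  3/14, 7/18 , 1/2,1,2  ,  4, 6 , 7, 8 , 8 ]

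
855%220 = 195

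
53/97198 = 53/97198 = 0.00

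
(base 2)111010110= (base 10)470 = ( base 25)IK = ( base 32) EM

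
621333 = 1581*393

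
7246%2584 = 2078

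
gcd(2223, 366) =3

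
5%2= 1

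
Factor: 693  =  3^2 *7^1 * 11^1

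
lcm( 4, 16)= 16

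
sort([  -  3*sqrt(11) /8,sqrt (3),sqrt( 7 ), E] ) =[ - 3*sqrt(11)/8,  sqrt( 3 ),  sqrt (7 ),  E]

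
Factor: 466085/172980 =97/36 = 2^(  -  2)*3^ ( - 2)*97^1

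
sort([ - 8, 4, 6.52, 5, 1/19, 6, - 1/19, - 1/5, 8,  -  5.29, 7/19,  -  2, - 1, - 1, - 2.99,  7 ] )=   [ - 8,- 5.29, -2.99, - 2,- 1, - 1, - 1/5,-1/19, 1/19, 7/19, 4,5, 6, 6.52,7, 8 ]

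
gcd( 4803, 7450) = 1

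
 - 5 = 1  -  6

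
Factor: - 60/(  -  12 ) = 5 =5^1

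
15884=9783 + 6101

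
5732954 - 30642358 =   -  24909404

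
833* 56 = 46648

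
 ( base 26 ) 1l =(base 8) 57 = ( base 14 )35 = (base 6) 115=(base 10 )47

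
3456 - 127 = 3329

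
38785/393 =38785/393 = 98.69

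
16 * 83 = 1328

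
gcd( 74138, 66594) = 2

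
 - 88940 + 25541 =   -  63399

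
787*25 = 19675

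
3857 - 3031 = 826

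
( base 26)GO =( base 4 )12320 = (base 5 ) 3230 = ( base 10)440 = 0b110111000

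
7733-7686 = 47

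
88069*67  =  5900623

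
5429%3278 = 2151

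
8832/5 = 8832/5  =  1766.40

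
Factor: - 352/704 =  - 1/2 = - 2^( - 1)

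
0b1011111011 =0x2fb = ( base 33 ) N4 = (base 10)763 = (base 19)223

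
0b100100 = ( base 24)1c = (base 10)36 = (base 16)24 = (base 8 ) 44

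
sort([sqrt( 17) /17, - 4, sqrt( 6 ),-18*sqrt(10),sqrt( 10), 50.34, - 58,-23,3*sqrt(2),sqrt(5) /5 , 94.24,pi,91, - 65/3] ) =[ - 58, - 18*sqrt(10),-23, - 65/3, - 4, sqrt( 17 ) /17,sqrt( 5 ) /5,sqrt(6),  pi, sqrt( 10)  ,  3*sqrt(2), 50.34, 91,94.24] 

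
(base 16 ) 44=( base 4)1010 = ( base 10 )68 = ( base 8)104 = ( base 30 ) 28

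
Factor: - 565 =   -  5^1*113^1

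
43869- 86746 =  - 42877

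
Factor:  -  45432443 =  - 7^1*1229^1*5281^1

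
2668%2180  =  488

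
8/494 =4/247 = 0.02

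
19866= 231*86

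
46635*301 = 14037135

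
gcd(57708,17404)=916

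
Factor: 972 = 2^2 * 3^5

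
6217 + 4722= 10939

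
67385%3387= 3032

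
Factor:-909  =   - 3^2 * 101^1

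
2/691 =2/691  =  0.00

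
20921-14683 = 6238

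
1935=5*387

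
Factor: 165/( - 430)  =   - 2^(  -  1 )*3^1*11^1*43^( - 1)  =  - 33/86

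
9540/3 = 3180 = 3180.00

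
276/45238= 138/22619 = 0.01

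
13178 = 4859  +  8319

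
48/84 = 4/7  =  0.57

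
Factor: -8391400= - 2^3 * 5^2*41957^1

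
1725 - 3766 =  -  2041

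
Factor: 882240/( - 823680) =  - 2^( - 1)*3^(- 1 )*11^( - 1)*13^( - 1 )*919^1 = -  919/858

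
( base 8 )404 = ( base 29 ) 8S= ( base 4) 10010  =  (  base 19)DD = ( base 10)260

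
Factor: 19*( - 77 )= - 1463 = - 7^1 * 11^1*19^1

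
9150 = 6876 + 2274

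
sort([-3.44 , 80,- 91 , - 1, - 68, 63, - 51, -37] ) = [ - 91,-68, - 51,-37, - 3.44 , - 1,63 , 80]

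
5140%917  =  555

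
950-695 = 255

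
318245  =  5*63649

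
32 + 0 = 32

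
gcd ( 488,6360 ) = 8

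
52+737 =789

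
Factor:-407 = -11^1*37^1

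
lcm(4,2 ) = 4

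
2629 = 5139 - 2510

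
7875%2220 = 1215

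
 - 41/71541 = -41/71541= -  0.00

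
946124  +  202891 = 1149015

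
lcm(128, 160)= 640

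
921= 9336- 8415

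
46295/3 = 46295/3 = 15431.67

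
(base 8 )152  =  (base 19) 5b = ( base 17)64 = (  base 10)106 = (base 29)3j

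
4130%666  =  134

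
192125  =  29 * 6625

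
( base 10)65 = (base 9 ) 72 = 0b1000001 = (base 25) 2f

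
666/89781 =222/29927 = 0.01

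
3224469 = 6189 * 521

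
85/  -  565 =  - 1 + 96/113 = - 0.15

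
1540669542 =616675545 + 923993997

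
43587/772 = 43587/772 = 56.46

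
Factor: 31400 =2^3 * 5^2 * 157^1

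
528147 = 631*837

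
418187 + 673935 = 1092122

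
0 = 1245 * 0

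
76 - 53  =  23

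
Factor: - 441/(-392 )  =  9/8=2^(-3 )*3^2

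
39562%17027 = 5508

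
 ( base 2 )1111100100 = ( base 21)259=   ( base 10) 996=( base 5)12441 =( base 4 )33210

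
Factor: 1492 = 2^2 *373^1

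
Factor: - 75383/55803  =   - 3^( - 1) *7^1*11^1*19^( - 1 ) = - 77/57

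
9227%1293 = 176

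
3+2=5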